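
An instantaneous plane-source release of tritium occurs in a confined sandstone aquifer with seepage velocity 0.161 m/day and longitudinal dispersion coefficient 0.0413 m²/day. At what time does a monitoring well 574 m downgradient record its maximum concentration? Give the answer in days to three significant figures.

For the 1D instantaneous-source solution, setting ∂C/∂t = 0 at fixed x gives v²t² + 2Dt − x² = 0, so t = (√(D² + v²x²) − D)/v².
√(D² + v²x²) = √(0.0413² + 0.161² × 574²) = 92.41; v² = 0.025921.
t = (92.41 − 0.0413)/0.025921 = 3560 days (vs. the pure-advection estimate x/v = 3570 d).

3560 days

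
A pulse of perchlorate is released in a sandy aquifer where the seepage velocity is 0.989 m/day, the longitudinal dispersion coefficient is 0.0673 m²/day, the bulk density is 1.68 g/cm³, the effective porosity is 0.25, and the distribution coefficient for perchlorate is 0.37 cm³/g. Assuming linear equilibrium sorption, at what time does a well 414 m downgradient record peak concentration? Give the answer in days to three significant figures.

Retardation factor R = 1 + ρ_b·K_d/n = 1 + 1.68 × 0.37/0.25 = 3.486.
Sorption retards both mechanisms: v_R = v/R = 0.2837 m/day, D_R = D/R = 0.01931 m²/day.
Peak time from v_R²t² + 2D_R t − x² = 0: t = (√(D_R² + v_R²x²) − D_R)/v_R².
√(D_R² + v_R²x²) = √(0.01931² + 0.2837² × 414²) = 117.5; v_R² = 0.08049.
t = (117.5 − 0.01931)/0.08049 = 1460 days.

1460 days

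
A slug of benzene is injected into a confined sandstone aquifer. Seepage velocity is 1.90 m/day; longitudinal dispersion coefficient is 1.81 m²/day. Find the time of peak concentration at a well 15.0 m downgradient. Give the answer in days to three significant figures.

For the 1D instantaneous-source solution, setting ∂C/∂t = 0 at fixed x gives v²t² + 2Dt − x² = 0, so t = (√(D² + v²x²) − D)/v².
√(D² + v²x²) = √(1.81² + 1.90² × 15.0²) = 28.56; v² = 3.61.
t = (28.56 − 1.81)/3.61 = 7.41 days (vs. the pure-advection estimate x/v = 7.89 d).

7.41 days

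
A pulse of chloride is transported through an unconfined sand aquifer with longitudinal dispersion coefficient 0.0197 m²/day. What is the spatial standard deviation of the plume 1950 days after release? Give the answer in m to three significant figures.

8.77 m

Dispersive spreading gives a Gaussian with σ² = 2Dt; advection only shifts the center.
σ = √(2 × 0.0197 × 1950) = 8.77 m.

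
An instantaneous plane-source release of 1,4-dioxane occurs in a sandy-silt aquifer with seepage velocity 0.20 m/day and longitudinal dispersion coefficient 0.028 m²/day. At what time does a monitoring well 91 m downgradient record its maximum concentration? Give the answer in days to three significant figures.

For the 1D instantaneous-source solution, setting ∂C/∂t = 0 at fixed x gives v²t² + 2Dt − x² = 0, so t = (√(D² + v²x²) − D)/v².
√(D² + v²x²) = √(0.028² + 0.20² × 91²) = 18.20; v² = 0.04.
t = (18.20 − 0.028)/0.04 = 454 days (vs. the pure-advection estimate x/v = 455 d).

454 days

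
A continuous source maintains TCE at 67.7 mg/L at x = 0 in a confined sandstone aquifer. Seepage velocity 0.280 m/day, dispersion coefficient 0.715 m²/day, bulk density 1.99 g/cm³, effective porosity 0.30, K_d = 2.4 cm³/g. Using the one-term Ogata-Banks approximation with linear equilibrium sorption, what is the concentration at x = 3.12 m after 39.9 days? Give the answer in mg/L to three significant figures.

Retardation factor R = 1 + ρ_b·K_d/n = 1 + 1.99 × 2.4/0.30 = 16.92.
Sorption retards both mechanisms: v_R = v/R = 0.01655 m/day, D_R = D/R = 0.04226 m²/day.
v_R·t = 0.01655 × 39.9 = 0.660345 m; 2√(D_R t) = 2.597 m; argument = (3.12 − 0.660345)/2.597 = 0.9471.
C = C₀ × ½·erfc(0.9471) = 67.7 × 0.09022 = 6.11 mg/L.

6.11 mg/L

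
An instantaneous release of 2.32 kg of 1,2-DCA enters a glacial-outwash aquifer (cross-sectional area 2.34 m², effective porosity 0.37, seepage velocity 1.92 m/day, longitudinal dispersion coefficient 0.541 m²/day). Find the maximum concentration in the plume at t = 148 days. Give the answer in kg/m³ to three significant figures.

0.0845 kg/m³

The peak of an instantaneous 1D plume sits at x = vt; there the Gaussian factor is 1 and C_max = M/(n_e·A·√(4πDt)), where n_e·A is the pore area the mass is dissolved in.
√(4πDt) = √(4π × 0.541 × 148) = 31.72 m, so C_max = 2.32/(0.37 × 2.34 × 31.72) = 0.0845 kg/m³.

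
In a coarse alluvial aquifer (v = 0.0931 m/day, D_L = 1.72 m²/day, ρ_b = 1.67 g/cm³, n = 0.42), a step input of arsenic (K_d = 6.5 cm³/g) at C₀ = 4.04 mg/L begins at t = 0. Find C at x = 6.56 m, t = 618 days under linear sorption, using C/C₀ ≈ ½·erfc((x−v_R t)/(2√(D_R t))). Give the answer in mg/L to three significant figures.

Retardation factor R = 1 + ρ_b·K_d/n = 1 + 1.67 × 6.5/0.42 = 26.85.
Sorption retards both mechanisms: v_R = v/R = 0.003467 m/day, D_R = D/R = 0.06406 m²/day.
v_R·t = 0.003467 × 618 = 2.142606 m; 2√(D_R t) = 12.58 m; argument = (6.56 − 2.142606)/12.58 = 0.3511.
C = C₀ × ½·erfc(0.3511) = 4.04 × 0.3098 = 1.25 mg/L.

1.25 mg/L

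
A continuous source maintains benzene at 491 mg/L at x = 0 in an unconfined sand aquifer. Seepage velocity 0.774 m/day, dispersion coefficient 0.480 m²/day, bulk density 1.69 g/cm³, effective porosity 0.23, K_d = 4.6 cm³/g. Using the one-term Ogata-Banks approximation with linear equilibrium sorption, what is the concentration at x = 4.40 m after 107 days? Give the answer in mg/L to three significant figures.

Retardation factor R = 1 + ρ_b·K_d/n = 1 + 1.69 × 4.6/0.23 = 34.80.
Sorption retards both mechanisms: v_R = v/R = 0.02224 m/day, D_R = D/R = 0.01379 m²/day.
v_R·t = 0.02224 × 107 = 2.37968 m; 2√(D_R t) = 2.429 m; argument = (4.40 − 2.37968)/2.429 = 0.8317.
C = C₀ × ½·erfc(0.8317) = 491 × 0.1198 = 58.8 mg/L.

58.8 mg/L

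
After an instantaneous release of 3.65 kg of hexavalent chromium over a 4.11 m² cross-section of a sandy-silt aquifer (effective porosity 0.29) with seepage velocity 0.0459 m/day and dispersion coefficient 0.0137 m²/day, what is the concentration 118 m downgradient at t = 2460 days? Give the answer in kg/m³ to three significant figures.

For an instantaneous plane source, C(x,t) = M/(n_e·A·√(4πDt)) · exp(−(x−vt)²/(4Dt)), with n_e·A the pore (flow) area.
Plume center vt = 0.0459 × 2460 = 112.914 m, so the well at 118 m is 5.086 m downgradient of the peak.
√(4πDt) = 20.58 m, giving peak height M/(n_e·A·√(4πDt)) = 3.65/(0.29 × 4.11 × 20.58) = 0.1488 kg/m³.
(x−vt)²/(4Dt) = (5.086)²/(4 × 0.0137 × 2460) = 0.1919; exp(−0.1919) = 0.8254.
C = 0.1488 × 0.8254 = 0.123 kg/m³.

0.123 kg/m³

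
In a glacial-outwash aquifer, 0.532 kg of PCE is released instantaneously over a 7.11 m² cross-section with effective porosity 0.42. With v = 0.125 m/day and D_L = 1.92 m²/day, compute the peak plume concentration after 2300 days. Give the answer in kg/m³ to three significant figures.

0.000756 kg/m³

The peak of an instantaneous 1D plume sits at x = vt; there the Gaussian factor is 1 and C_max = M/(n_e·A·√(4πDt)), where n_e·A is the pore area the mass is dissolved in.
√(4πDt) = √(4π × 1.92 × 2300) = 235.6 m, so C_max = 0.532/(0.42 × 7.11 × 235.6) = 0.000756 kg/m³.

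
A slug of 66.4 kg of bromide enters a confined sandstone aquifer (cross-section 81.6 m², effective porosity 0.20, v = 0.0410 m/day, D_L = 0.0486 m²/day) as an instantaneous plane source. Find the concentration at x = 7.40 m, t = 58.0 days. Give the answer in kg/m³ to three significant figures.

For an instantaneous plane source, C(x,t) = M/(n_e·A·√(4πDt)) · exp(−(x−vt)²/(4Dt)), with n_e·A the pore (flow) area.
Plume center vt = 0.0410 × 58.0 = 2.378 m, so the well at 7.40 m is 5.022 m downgradient of the peak.
√(4πDt) = 5.952 m, giving peak height M/(n_e·A·√(4πDt)) = 66.4/(0.20 × 81.6 × 5.952) = 0.6836 kg/m³.
(x−vt)²/(4Dt) = (5.022)²/(4 × 0.0486 × 58.0) = 2.237; exp(−2.237) = 0.1068.
C = 0.6836 × 0.1068 = 0.0730 kg/m³.

0.0730 kg/m³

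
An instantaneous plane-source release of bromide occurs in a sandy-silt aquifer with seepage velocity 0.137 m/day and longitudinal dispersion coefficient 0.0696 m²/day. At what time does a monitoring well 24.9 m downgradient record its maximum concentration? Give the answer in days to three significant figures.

178 days

For the 1D instantaneous-source solution, setting ∂C/∂t = 0 at fixed x gives v²t² + 2Dt − x² = 0, so t = (√(D² + v²x²) − D)/v².
√(D² + v²x²) = √(0.0696² + 0.137² × 24.9²) = 3.412; v² = 0.018769.
t = (3.412 − 0.0696)/0.018769 = 178 days (vs. the pure-advection estimate x/v = 182 d).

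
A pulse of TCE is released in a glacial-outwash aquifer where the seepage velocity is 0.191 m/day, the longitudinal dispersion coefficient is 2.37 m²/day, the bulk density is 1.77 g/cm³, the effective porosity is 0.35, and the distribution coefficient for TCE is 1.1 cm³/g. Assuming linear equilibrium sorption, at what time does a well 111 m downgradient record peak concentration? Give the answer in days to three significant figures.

Retardation factor R = 1 + ρ_b·K_d/n = 1 + 1.77 × 1.1/0.35 = 6.563.
Sorption retards both mechanisms: v_R = v/R = 0.02910 m/day, D_R = D/R = 0.3611 m²/day.
Peak time from v_R²t² + 2D_R t − x² = 0: t = (√(D_R² + v_R²x²) − D_R)/v_R².
√(D_R² + v_R²x²) = √(0.3611² + 0.02910² × 111²) = 3.250; v_R² = 0.0008468.
t = (3.250 − 0.3611)/0.0008468 = 3410 days.

3410 days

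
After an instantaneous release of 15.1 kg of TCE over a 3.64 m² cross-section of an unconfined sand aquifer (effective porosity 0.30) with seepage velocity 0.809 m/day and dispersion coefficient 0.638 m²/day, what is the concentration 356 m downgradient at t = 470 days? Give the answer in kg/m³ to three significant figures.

For an instantaneous plane source, C(x,t) = M/(n_e·A·√(4πDt)) · exp(−(x−vt)²/(4Dt)), with n_e·A the pore (flow) area.
Plume center vt = 0.809 × 470 = 380.23 m, so the well at 356 m is 24.23 m upgradient of the peak.
√(4πDt) = 61.39 m, giving peak height M/(n_e·A·√(4πDt)) = 15.1/(0.30 × 3.64 × 61.39) = 0.2252 kg/m³.
(x−vt)²/(4Dt) = (-24.23)²/(4 × 0.638 × 470) = 0.4895; exp(−0.4895) = 0.6129.
C = 0.2252 × 0.6129 = 0.138 kg/m³.

0.138 kg/m³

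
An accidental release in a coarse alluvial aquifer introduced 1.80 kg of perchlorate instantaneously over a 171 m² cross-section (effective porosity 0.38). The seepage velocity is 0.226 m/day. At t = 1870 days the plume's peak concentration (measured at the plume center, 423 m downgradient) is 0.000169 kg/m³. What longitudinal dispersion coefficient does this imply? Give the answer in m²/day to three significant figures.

1.14 m²/day

At the plume center C_max = M/(n_e·A·√(4πDt)), so D = M²/(4πt·(n_e·A·C_max)²).
n_e·A·C_max = 0.38 × 171 × 0.000169 = 0.01098 kg/m.
D = 1.80²/(4π × 1870 × 0.01098²) = 1.14 m²/day.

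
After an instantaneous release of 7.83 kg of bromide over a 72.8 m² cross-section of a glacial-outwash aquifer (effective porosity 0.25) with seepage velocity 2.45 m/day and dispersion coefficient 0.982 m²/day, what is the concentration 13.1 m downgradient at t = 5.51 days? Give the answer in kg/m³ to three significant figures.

0.0518 kg/m³

For an instantaneous plane source, C(x,t) = M/(n_e·A·√(4πDt)) · exp(−(x−vt)²/(4Dt)), with n_e·A the pore (flow) area.
Plume center vt = 2.45 × 5.51 = 13.4995 m, so the well at 13.1 m is 0.3995 m upgradient of the peak.
√(4πDt) = 8.246 m, giving peak height M/(n_e·A·√(4πDt)) = 7.83/(0.25 × 72.8 × 8.246) = 0.05217 kg/m³.
(x−vt)²/(4Dt) = (-0.3995)²/(4 × 0.982 × 5.51) = 0.007374; exp(−0.007374) = 0.9927.
C = 0.05217 × 0.9927 = 0.0518 kg/m³.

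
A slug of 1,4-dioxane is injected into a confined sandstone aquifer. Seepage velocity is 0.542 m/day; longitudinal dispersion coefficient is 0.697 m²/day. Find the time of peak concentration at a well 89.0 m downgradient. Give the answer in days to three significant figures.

For the 1D instantaneous-source solution, setting ∂C/∂t = 0 at fixed x gives v²t² + 2Dt − x² = 0, so t = (√(D² + v²x²) − D)/v².
√(D² + v²x²) = √(0.697² + 0.542² × 89.0²) = 48.24; v² = 0.293764.
t = (48.24 − 0.697)/0.293764 = 162 days (vs. the pure-advection estimate x/v = 164 d).

162 days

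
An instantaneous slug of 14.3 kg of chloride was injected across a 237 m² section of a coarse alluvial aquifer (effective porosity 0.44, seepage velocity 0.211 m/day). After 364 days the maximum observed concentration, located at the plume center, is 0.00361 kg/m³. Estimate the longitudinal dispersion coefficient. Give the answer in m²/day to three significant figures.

0.315 m²/day

At the plume center C_max = M/(n_e·A·√(4πDt)), so D = M²/(4πt·(n_e·A·C_max)²).
n_e·A·C_max = 0.44 × 237 × 0.00361 = 0.3765 kg/m.
D = 14.3²/(4π × 364 × 0.3765²) = 0.315 m²/day.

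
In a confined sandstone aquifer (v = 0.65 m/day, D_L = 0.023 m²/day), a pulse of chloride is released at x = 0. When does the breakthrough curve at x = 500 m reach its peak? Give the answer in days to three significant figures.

769 days

For the 1D instantaneous-source solution, setting ∂C/∂t = 0 at fixed x gives v²t² + 2Dt − x² = 0, so t = (√(D² + v²x²) − D)/v².
√(D² + v²x²) = √(0.023² + 0.65² × 500²) = 325.0; v² = 0.4225.
t = (325.0 − 0.023)/0.4225 = 769 days (vs. the pure-advection estimate x/v = 769 d).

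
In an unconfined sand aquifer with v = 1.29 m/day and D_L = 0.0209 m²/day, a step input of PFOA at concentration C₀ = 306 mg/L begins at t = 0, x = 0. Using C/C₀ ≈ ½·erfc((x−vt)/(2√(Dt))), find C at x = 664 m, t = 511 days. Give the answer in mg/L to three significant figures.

45.6 mg/L

For a continuous step input, C/C₀ ≈ ½·erfc((x−vt)/(2√(Dt))).
vt = 1.29 × 511 = 659.19 m and 2√(Dt) = 2√(0.0209 × 511) = 6.536 m.
Argument (x−vt)/(2√(Dt)) = (664 − 659.19)/6.536 = 0.7359; ½·erfc(0.7359) = 0.1490.
C = 306 × 0.1490 = 45.6 mg/L.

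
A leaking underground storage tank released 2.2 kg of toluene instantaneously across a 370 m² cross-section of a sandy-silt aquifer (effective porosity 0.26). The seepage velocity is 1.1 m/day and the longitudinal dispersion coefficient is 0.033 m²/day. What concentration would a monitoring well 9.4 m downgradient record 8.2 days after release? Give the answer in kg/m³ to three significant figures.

0.0109 kg/m³

For an instantaneous plane source, C(x,t) = M/(n_e·A·√(4πDt)) · exp(−(x−vt)²/(4Dt)), with n_e·A the pore (flow) area.
Plume center vt = 1.1 × 8.2 = 9.02 m, so the well at 9.4 m is 0.38 m downgradient of the peak.
√(4πDt) = 1.844 m, giving peak height M/(n_e·A·√(4πDt)) = 2.2/(0.26 × 370 × 1.844) = 0.01240 kg/m³.
(x−vt)²/(4Dt) = (0.38)²/(4 × 0.033 × 8.2) = 0.1334; exp(−0.1334) = 0.8751.
C = 0.01240 × 0.8751 = 0.0109 kg/m³.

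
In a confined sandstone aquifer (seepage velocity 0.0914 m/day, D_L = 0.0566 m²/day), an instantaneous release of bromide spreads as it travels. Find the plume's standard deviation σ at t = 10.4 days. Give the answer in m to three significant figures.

Dispersive spreading gives a Gaussian with σ² = 2Dt; advection only shifts the center.
σ = √(2 × 0.0566 × 10.4) = 1.09 m.

1.09 m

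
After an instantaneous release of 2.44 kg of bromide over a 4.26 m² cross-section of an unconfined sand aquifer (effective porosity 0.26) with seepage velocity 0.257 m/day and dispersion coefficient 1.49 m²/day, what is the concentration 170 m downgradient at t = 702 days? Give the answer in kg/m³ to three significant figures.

0.0187 kg/m³

For an instantaneous plane source, C(x,t) = M/(n_e·A·√(4πDt)) · exp(−(x−vt)²/(4Dt)), with n_e·A the pore (flow) area.
Plume center vt = 0.257 × 702 = 180.414 m, so the well at 170 m is 10.414 m upgradient of the peak.
√(4πDt) = 114.6 m, giving peak height M/(n_e·A·√(4πDt)) = 2.44/(0.26 × 4.26 × 114.6) = 0.01922 kg/m³.
(x−vt)²/(4Dt) = (-10.414)²/(4 × 1.49 × 702) = 0.02592; exp(−0.02592) = 0.9744.
C = 0.01922 × 0.9744 = 0.0187 kg/m³.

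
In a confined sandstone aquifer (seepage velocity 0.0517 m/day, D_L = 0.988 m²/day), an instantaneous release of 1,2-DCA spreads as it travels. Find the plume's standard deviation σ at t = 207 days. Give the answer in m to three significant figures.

Dispersive spreading gives a Gaussian with σ² = 2Dt; advection only shifts the center.
σ = √(2 × 0.988 × 207) = 20.2 m.

20.2 m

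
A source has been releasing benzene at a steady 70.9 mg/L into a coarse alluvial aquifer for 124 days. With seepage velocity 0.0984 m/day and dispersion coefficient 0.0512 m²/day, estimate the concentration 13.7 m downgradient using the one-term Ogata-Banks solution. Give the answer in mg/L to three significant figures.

23.9 mg/L

For a continuous step input, C/C₀ ≈ ½·erfc((x−vt)/(2√(Dt))).
vt = 0.0984 × 124 = 12.2016 m and 2√(Dt) = 2√(0.0512 × 124) = 5.039 m.
Argument (x−vt)/(2√(Dt)) = (13.7 − 12.2016)/5.039 = 0.2974; ½·erfc(0.2974) = 0.3370.
C = 70.9 × 0.3370 = 23.9 mg/L.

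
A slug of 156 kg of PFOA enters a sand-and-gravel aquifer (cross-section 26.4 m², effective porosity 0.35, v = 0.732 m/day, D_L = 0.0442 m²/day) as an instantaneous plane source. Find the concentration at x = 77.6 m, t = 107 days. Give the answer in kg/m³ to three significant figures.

2.13 kg/m³

For an instantaneous plane source, C(x,t) = M/(n_e·A·√(4πDt)) · exp(−(x−vt)²/(4Dt)), with n_e·A the pore (flow) area.
Plume center vt = 0.732 × 107 = 78.324 m, so the well at 77.6 m is 0.724 m upgradient of the peak.
√(4πDt) = 7.709 m, giving peak height M/(n_e·A·√(4πDt)) = 156/(0.35 × 26.4 × 7.709) = 2.190 kg/m³.
(x−vt)²/(4Dt) = (-0.724)²/(4 × 0.0442 × 107) = 0.02771; exp(−0.02771) = 0.9727.
C = 2.190 × 0.9727 = 2.13 kg/m³.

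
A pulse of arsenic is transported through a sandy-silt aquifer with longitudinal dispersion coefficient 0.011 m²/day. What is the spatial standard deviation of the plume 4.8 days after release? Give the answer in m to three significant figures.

0.325 m

Dispersive spreading gives a Gaussian with σ² = 2Dt; advection only shifts the center.
σ = √(2 × 0.011 × 4.8) = 0.325 m.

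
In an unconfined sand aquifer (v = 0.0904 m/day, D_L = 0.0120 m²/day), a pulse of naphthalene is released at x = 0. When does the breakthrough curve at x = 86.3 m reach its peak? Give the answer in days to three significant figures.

For the 1D instantaneous-source solution, setting ∂C/∂t = 0 at fixed x gives v²t² + 2Dt − x² = 0, so t = (√(D² + v²x²) − D)/v².
√(D² + v²x²) = √(0.0120² + 0.0904² × 86.3²) = 7.802; v² = 0.00817216.
t = (7.802 − 0.0120)/0.00817216 = 953 days (vs. the pure-advection estimate x/v = 955 d).

953 days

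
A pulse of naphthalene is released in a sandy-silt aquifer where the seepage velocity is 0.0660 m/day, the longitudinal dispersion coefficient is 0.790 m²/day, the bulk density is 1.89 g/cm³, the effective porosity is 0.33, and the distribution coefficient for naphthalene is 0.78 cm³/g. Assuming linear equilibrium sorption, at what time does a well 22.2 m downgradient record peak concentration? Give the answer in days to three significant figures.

Retardation factor R = 1 + ρ_b·K_d/n = 1 + 1.89 × 0.78/0.33 = 5.467.
Sorption retards both mechanisms: v_R = v/R = 0.01207 m/day, D_R = D/R = 0.1445 m²/day.
Peak time from v_R²t² + 2D_R t − x² = 0: t = (√(D_R² + v_R²x²) − D_R)/v_R².
√(D_R² + v_R²x²) = √(0.1445² + 0.01207² × 22.2²) = 0.3044; v_R² = 0.0001457.
t = (0.3044 − 0.1445)/0.0001457 = 1100 days.

1100 days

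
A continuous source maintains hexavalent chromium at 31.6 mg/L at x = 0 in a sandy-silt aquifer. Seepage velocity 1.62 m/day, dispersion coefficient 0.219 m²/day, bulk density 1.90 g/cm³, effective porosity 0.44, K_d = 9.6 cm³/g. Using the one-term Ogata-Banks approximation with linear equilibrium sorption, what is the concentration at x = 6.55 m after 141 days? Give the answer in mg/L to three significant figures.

Retardation factor R = 1 + ρ_b·K_d/n = 1 + 1.90 × 9.6/0.44 = 42.45.
Sorption retards both mechanisms: v_R = v/R = 0.03816 m/day, D_R = D/R = 0.005159 m²/day.
v_R·t = 0.03816 × 141 = 5.38056 m; 2√(D_R t) = 1.706 m; argument = (6.55 − 5.38056)/1.706 = 0.6855.
C = C₀ × ½·erfc(0.6855) = 31.6 × 0.1662 = 5.25 mg/L.

5.25 mg/L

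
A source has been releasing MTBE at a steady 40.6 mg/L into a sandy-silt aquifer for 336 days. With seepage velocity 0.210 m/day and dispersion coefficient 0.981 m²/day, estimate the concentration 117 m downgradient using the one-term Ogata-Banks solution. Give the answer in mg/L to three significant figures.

For a continuous step input, C/C₀ ≈ ½·erfc((x−vt)/(2√(Dt))).
vt = 0.210 × 336 = 70.56 m and 2√(Dt) = 2√(0.981 × 336) = 36.31 m.
Argument (x−vt)/(2√(Dt)) = (117 − 70.56)/36.31 = 1.279; ½·erfc(1.279) = 0.03524.
C = 40.6 × 0.03524 = 1.43 mg/L.

1.43 mg/L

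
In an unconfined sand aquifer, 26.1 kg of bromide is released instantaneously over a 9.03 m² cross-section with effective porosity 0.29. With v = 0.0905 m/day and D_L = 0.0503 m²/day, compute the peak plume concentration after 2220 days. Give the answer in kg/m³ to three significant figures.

The peak of an instantaneous 1D plume sits at x = vt; there the Gaussian factor is 1 and C_max = M/(n_e·A·√(4πDt)), where n_e·A is the pore area the mass is dissolved in.
√(4πDt) = √(4π × 0.0503 × 2220) = 37.46 m, so C_max = 26.1/(0.29 × 9.03 × 37.46) = 0.266 kg/m³.

0.266 kg/m³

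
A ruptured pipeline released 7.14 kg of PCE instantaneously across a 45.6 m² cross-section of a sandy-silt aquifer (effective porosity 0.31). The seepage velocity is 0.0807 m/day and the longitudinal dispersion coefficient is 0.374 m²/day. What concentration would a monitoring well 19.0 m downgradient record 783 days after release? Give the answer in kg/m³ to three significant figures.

0.00157 kg/m³

For an instantaneous plane source, C(x,t) = M/(n_e·A·√(4πDt)) · exp(−(x−vt)²/(4Dt)), with n_e·A the pore (flow) area.
Plume center vt = 0.0807 × 783 = 63.1881 m, so the well at 19.0 m is 44.1881 m upgradient of the peak.
√(4πDt) = 60.66 m, giving peak height M/(n_e·A·√(4πDt)) = 7.14/(0.31 × 45.6 × 60.66) = 0.008327 kg/m³.
(x−vt)²/(4Dt) = (-44.1881)²/(4 × 0.374 × 783) = 1.667; exp(−1.667) = 0.1888.
C = 0.008327 × 0.1888 = 0.00157 kg/m³.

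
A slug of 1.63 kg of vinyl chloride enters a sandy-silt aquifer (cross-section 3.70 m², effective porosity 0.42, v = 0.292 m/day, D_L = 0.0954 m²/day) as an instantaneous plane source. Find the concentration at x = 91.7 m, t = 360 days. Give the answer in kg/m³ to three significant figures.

0.0136 kg/m³

For an instantaneous plane source, C(x,t) = M/(n_e·A·√(4πDt)) · exp(−(x−vt)²/(4Dt)), with n_e·A the pore (flow) area.
Plume center vt = 0.292 × 360 = 105.12 m, so the well at 91.7 m is 13.42 m upgradient of the peak.
√(4πDt) = 20.77 m, giving peak height M/(n_e·A·√(4πDt)) = 1.63/(0.42 × 3.70 × 20.77) = 0.05050 kg/m³.
(x−vt)²/(4Dt) = (-13.42)²/(4 × 0.0954 × 360) = 1.311; exp(−1.311) = 0.2696.
C = 0.05050 × 0.2696 = 0.0136 kg/m³.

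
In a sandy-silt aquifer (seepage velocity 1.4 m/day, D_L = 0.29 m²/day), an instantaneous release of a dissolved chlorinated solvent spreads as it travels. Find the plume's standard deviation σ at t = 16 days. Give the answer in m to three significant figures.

3.05 m

Dispersive spreading gives a Gaussian with σ² = 2Dt; advection only shifts the center.
σ = √(2 × 0.29 × 16) = 3.05 m.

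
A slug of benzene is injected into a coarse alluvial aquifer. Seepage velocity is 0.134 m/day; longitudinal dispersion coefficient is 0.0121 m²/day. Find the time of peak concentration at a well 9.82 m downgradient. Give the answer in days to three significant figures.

For the 1D instantaneous-source solution, setting ∂C/∂t = 0 at fixed x gives v²t² + 2Dt − x² = 0, so t = (√(D² + v²x²) − D)/v².
√(D² + v²x²) = √(0.0121² + 0.134² × 9.82²) = 1.316; v² = 0.017956.
t = (1.316 − 0.0121)/0.017956 = 72.6 days (vs. the pure-advection estimate x/v = 73.3 d).

72.6 days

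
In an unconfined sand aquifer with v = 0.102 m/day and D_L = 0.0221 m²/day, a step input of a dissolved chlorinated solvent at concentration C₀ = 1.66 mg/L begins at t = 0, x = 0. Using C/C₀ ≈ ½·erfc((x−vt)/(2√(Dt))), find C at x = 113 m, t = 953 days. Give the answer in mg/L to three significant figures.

For a continuous step input, C/C₀ ≈ ½·erfc((x−vt)/(2√(Dt))).
vt = 0.102 × 953 = 97.206 m and 2√(Dt) = 2√(0.0221 × 953) = 9.179 m.
Argument (x−vt)/(2√(Dt)) = (113 − 97.206)/9.179 = 1.721; ½·erfc(1.721) = 0.007469.
C = 1.66 × 0.007469 = 0.0124 mg/L.

0.0124 mg/L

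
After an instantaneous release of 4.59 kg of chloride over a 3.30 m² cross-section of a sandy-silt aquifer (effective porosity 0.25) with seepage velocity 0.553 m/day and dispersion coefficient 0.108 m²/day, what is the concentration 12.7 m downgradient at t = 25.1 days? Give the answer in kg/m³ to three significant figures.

0.838 kg/m³

For an instantaneous plane source, C(x,t) = M/(n_e·A·√(4πDt)) · exp(−(x−vt)²/(4Dt)), with n_e·A the pore (flow) area.
Plume center vt = 0.553 × 25.1 = 13.8803 m, so the well at 12.7 m is 1.1803 m upgradient of the peak.
√(4πDt) = 5.837 m, giving peak height M/(n_e·A·√(4πDt)) = 4.59/(0.25 × 3.30 × 5.837) = 0.9532 kg/m³.
(x−vt)²/(4Dt) = (-1.1803)²/(4 × 0.108 × 25.1) = 0.1285; exp(−0.1285) = 0.8794.
C = 0.9532 × 0.8794 = 0.838 kg/m³.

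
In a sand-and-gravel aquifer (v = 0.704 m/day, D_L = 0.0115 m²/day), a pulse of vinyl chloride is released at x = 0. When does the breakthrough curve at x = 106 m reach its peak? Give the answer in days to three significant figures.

151 days

For the 1D instantaneous-source solution, setting ∂C/∂t = 0 at fixed x gives v²t² + 2Dt − x² = 0, so t = (√(D² + v²x²) − D)/v².
√(D² + v²x²) = √(0.0115² + 0.704² × 106²) = 74.62; v² = 0.495616.
t = (74.62 − 0.0115)/0.495616 = 151 days (vs. the pure-advection estimate x/v = 151 d).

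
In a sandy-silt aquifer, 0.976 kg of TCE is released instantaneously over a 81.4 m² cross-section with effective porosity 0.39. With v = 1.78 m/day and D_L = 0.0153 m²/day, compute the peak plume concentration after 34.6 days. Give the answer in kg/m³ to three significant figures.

The peak of an instantaneous 1D plume sits at x = vt; there the Gaussian factor is 1 and C_max = M/(n_e·A·√(4πDt)), where n_e·A is the pore area the mass is dissolved in.
√(4πDt) = √(4π × 0.0153 × 34.6) = 2.579 m, so C_max = 0.976/(0.39 × 81.4 × 2.579) = 0.0119 kg/m³.

0.0119 kg/m³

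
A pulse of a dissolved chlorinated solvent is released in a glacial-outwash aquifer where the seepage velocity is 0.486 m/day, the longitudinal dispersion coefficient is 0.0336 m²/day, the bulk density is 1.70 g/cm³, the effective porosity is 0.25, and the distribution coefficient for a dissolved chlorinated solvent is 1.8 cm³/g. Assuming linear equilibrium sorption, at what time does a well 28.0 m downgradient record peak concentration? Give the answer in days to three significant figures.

Retardation factor R = 1 + ρ_b·K_d/n = 1 + 1.70 × 1.8/0.25 = 13.24.
Sorption retards both mechanisms: v_R = v/R = 0.03671 m/day, D_R = D/R = 0.002538 m²/day.
Peak time from v_R²t² + 2D_R t − x² = 0: t = (√(D_R² + v_R²x²) − D_R)/v_R².
√(D_R² + v_R²x²) = √(0.002538² + 0.03671² × 28.0²) = 1.028; v_R² = 0.001348.
t = (1.028 − 0.002538)/0.001348 = 761 days.

761 days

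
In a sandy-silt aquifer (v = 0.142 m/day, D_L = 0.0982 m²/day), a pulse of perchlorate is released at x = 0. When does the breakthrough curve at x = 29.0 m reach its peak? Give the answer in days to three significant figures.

For the 1D instantaneous-source solution, setting ∂C/∂t = 0 at fixed x gives v²t² + 2Dt − x² = 0, so t = (√(D² + v²x²) − D)/v².
√(D² + v²x²) = √(0.0982² + 0.142² × 29.0²) = 4.119; v² = 0.020164.
t = (4.119 − 0.0982)/0.020164 = 199 days (vs. the pure-advection estimate x/v = 204 d).

199 days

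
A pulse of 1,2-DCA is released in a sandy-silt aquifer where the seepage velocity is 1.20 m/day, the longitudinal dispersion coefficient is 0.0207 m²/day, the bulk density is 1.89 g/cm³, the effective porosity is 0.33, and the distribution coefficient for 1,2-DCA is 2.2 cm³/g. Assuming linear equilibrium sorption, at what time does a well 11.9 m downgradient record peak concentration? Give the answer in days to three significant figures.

135 days

Retardation factor R = 1 + ρ_b·K_d/n = 1 + 1.89 × 2.2/0.33 = 13.60.
Sorption retards both mechanisms: v_R = v/R = 0.08824 m/day, D_R = D/R = 0.001522 m²/day.
Peak time from v_R²t² + 2D_R t − x² = 0: t = (√(D_R² + v_R²x²) − D_R)/v_R².
√(D_R² + v_R²x²) = √(0.001522² + 0.08824² × 11.9²) = 1.050; v_R² = 0.007786.
t = (1.050 − 0.001522)/0.007786 = 135 days.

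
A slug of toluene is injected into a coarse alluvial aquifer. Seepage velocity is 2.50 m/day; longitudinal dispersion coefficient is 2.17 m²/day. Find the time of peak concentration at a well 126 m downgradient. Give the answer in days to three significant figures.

For the 1D instantaneous-source solution, setting ∂C/∂t = 0 at fixed x gives v²t² + 2Dt − x² = 0, so t = (√(D² + v²x²) − D)/v².
√(D² + v²x²) = √(2.17² + 2.50² × 126²) = 315.0; v² = 6.25.
t = (315.0 − 2.17)/6.25 = 50.1 days (vs. the pure-advection estimate x/v = 50.4 d).

50.1 days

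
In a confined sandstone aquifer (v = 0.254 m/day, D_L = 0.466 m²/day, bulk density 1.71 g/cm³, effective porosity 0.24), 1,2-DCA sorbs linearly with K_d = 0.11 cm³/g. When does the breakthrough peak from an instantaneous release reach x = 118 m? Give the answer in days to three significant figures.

816 days

Retardation factor R = 1 + ρ_b·K_d/n = 1 + 1.71 × 0.11/0.24 = 1.784.
Sorption retards both mechanisms: v_R = v/R = 0.1424 m/day, D_R = D/R = 0.2612 m²/day.
Peak time from v_R²t² + 2D_R t − x² = 0: t = (√(D_R² + v_R²x²) − D_R)/v_R².
√(D_R² + v_R²x²) = √(0.2612² + 0.1424² × 118²) = 16.81; v_R² = 0.02028.
t = (16.81 − 0.2612)/0.02028 = 816 days.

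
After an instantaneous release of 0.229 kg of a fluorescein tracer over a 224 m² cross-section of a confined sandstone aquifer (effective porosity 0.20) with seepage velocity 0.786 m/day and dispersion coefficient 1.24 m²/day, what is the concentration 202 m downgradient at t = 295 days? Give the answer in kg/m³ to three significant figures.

4.10e-05 kg/m³

For an instantaneous plane source, C(x,t) = M/(n_e·A·√(4πDt)) · exp(−(x−vt)²/(4Dt)), with n_e·A the pore (flow) area.
Plume center vt = 0.786 × 295 = 231.87 m, so the well at 202 m is 29.87 m upgradient of the peak.
√(4πDt) = 67.80 m, giving peak height M/(n_e·A·√(4πDt)) = 0.229/(0.20 × 224 × 67.80) = 7.539e-05 kg/m³.
(x−vt)²/(4Dt) = (-29.87)²/(4 × 1.24 × 295) = 0.6098; exp(−0.6098) = 0.5435.
C = 7.539e-05 × 0.5435 = 4.10e-05 kg/m³.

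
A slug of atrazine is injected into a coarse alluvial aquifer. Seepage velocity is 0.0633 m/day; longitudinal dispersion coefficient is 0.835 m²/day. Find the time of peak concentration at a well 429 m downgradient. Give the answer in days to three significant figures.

6570 days

For the 1D instantaneous-source solution, setting ∂C/∂t = 0 at fixed x gives v²t² + 2Dt − x² = 0, so t = (√(D² + v²x²) − D)/v².
√(D² + v²x²) = √(0.835² + 0.0633² × 429²) = 27.17; v² = 0.00400689.
t = (27.17 − 0.835)/0.00400689 = 6570 days (vs. the pure-advection estimate x/v = 6780 d).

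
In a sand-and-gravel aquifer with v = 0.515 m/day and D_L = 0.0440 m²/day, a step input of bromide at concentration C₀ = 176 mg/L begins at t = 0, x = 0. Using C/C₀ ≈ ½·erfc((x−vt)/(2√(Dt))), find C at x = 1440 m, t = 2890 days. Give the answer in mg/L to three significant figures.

For a continuous step input, C/C₀ ≈ ½·erfc((x−vt)/(2√(Dt))).
vt = 0.515 × 2890 = 1488.35 m and 2√(Dt) = 2√(0.0440 × 2890) = 22.55 m.
Argument (x−vt)/(2√(Dt)) = (1440 − 1488.35)/22.55 = -2.144; ½·erfc(-2.144) = 0.9988.
C = 176 × 0.9988 = 176 mg/L.

176 mg/L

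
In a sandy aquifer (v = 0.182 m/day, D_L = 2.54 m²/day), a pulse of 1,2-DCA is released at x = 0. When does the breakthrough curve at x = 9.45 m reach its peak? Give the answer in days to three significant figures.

For the 1D instantaneous-source solution, setting ∂C/∂t = 0 at fixed x gives v²t² + 2Dt − x² = 0, so t = (√(D² + v²x²) − D)/v².
√(D² + v²x²) = √(2.54² + 0.182² × 9.45²) = 3.068; v² = 0.033124.
t = (3.068 − 2.54)/0.033124 = 15.9 days (vs. the pure-advection estimate x/v = 51.9 d).

15.9 days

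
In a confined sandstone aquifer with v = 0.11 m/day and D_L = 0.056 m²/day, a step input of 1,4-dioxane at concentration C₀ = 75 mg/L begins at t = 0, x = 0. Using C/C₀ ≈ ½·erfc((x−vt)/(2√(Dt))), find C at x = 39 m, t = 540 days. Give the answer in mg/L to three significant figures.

74.7 mg/L

For a continuous step input, C/C₀ ≈ ½·erfc((x−vt)/(2√(Dt))).
vt = 0.11 × 540 = 59.4 m and 2√(Dt) = 2√(0.056 × 540) = 11.00 m.
Argument (x−vt)/(2√(Dt)) = (39 − 59.4)/11.00 = -1.855; ½·erfc(-1.855) = 0.9956.
C = 75 × 0.9956 = 74.7 mg/L.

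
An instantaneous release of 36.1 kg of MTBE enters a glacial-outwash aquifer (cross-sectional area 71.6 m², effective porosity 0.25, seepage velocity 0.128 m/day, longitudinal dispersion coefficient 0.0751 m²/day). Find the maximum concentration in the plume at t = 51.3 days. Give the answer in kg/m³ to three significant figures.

0.290 kg/m³

The peak of an instantaneous 1D plume sits at x = vt; there the Gaussian factor is 1 and C_max = M/(n_e·A·√(4πDt)), where n_e·A is the pore area the mass is dissolved in.
√(4πDt) = √(4π × 0.0751 × 51.3) = 6.958 m, so C_max = 36.1/(0.25 × 71.6 × 6.958) = 0.290 kg/m³.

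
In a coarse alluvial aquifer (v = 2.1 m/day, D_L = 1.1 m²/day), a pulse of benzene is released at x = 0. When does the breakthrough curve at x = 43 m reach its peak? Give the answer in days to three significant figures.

For the 1D instantaneous-source solution, setting ∂C/∂t = 0 at fixed x gives v²t² + 2Dt − x² = 0, so t = (√(D² + v²x²) − D)/v².
√(D² + v²x²) = √(1.1² + 2.1² × 43²) = 90.31; v² = 4.41.
t = (90.31 − 1.1)/4.41 = 20.2 days (vs. the pure-advection estimate x/v = 20.5 d).

20.2 days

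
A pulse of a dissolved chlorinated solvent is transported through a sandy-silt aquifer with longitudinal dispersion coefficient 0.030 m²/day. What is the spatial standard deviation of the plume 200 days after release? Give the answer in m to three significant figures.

Dispersive spreading gives a Gaussian with σ² = 2Dt; advection only shifts the center.
σ = √(2 × 0.030 × 200) = 3.46 m.

3.46 m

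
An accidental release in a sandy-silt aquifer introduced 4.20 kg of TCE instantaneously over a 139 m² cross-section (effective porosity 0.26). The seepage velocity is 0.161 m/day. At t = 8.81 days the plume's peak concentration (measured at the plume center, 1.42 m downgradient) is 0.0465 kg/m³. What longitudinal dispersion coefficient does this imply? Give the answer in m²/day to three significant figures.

0.0564 m²/day

At the plume center C_max = M/(n_e·A·√(4πDt)), so D = M²/(4πt·(n_e·A·C_max)²).
n_e·A·C_max = 0.26 × 139 × 0.0465 = 1.681 kg/m.
D = 4.20²/(4π × 8.81 × 1.681²) = 0.0564 m²/day.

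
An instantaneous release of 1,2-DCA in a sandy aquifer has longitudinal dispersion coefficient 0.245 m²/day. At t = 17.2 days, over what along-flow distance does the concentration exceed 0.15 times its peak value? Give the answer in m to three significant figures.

11.3 m

The plume is Gaussian with σ = √(2Dt) = √(2 × 0.245 × 17.2) = 2.903 m.
C/C_peak = exp(−Δx²/(2σ²)) = 0.15 ⇒ Δx = σ·√(−2 ln 0.15) = 2.903 × 1.948 = 5.655 m.
Width = 2Δx = 11.3 m.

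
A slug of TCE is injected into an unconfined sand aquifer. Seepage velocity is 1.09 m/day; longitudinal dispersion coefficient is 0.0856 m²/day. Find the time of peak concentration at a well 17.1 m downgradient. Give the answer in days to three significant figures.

For the 1D instantaneous-source solution, setting ∂C/∂t = 0 at fixed x gives v²t² + 2Dt − x² = 0, so t = (√(D² + v²x²) − D)/v².
√(D² + v²x²) = √(0.0856² + 1.09² × 17.1²) = 18.64; v² = 1.1881.
t = (18.64 − 0.0856)/1.1881 = 15.6 days (vs. the pure-advection estimate x/v = 15.7 d).

15.6 days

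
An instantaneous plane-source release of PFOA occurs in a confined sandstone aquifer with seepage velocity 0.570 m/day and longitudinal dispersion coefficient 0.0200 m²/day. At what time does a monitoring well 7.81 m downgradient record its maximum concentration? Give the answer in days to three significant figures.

For the 1D instantaneous-source solution, setting ∂C/∂t = 0 at fixed x gives v²t² + 2Dt − x² = 0, so t = (√(D² + v²x²) − D)/v².
√(D² + v²x²) = √(0.0200² + 0.570² × 7.81²) = 4.452; v² = 0.3249.
t = (4.452 − 0.0200)/0.3249 = 13.6 days (vs. the pure-advection estimate x/v = 13.7 d).

13.6 days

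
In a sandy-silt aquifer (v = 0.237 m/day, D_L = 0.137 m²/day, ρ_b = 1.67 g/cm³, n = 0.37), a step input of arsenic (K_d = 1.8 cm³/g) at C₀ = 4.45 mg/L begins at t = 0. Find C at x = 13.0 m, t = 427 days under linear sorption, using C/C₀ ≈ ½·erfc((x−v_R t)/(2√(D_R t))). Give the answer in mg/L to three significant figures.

1.32 mg/L

Retardation factor R = 1 + ρ_b·K_d/n = 1 + 1.67 × 1.8/0.37 = 9.124.
Sorption retards both mechanisms: v_R = v/R = 0.02598 m/day, D_R = D/R = 0.01502 m²/day.
v_R·t = 0.02598 × 427 = 11.09346 m; 2√(D_R t) = 5.065 m; argument = (13.0 − 11.09346)/5.065 = 0.3764.
C = C₀ × ½·erfc(0.3764) = 4.45 × 0.2973 = 1.32 mg/L.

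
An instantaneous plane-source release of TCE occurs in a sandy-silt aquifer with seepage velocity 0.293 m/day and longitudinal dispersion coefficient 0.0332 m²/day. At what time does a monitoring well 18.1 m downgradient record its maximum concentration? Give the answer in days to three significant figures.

For the 1D instantaneous-source solution, setting ∂C/∂t = 0 at fixed x gives v²t² + 2Dt − x² = 0, so t = (√(D² + v²x²) − D)/v².
√(D² + v²x²) = √(0.0332² + 0.293² × 18.1²) = 5.303; v² = 0.085849.
t = (5.303 − 0.0332)/0.085849 = 61.4 days (vs. the pure-advection estimate x/v = 61.8 d).

61.4 days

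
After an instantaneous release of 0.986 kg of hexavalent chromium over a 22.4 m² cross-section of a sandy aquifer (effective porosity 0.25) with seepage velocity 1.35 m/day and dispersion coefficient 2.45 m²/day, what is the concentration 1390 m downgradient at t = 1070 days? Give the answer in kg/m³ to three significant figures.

For an instantaneous plane source, C(x,t) = M/(n_e·A·√(4πDt)) · exp(−(x−vt)²/(4Dt)), with n_e·A the pore (flow) area.
Plume center vt = 1.35 × 1070 = 1444.5 m, so the well at 1390 m is 54.5 m upgradient of the peak.
√(4πDt) = 181.5 m, giving peak height M/(n_e·A·√(4πDt)) = 0.986/(0.25 × 22.4 × 181.5) = 0.0009701 kg/m³.
(x−vt)²/(4Dt) = (-54.5)²/(4 × 2.45 × 1070) = 0.2833; exp(−0.2833) = 0.7533.
C = 0.0009701 × 0.7533 = 0.000731 kg/m³.

0.000731 kg/m³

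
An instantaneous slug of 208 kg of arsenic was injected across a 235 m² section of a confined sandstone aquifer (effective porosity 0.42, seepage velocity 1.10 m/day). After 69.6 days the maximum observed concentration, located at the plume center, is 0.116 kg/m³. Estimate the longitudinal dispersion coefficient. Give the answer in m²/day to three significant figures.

At the plume center C_max = M/(n_e·A·√(4πDt)), so D = M²/(4πt·(n_e·A·C_max)²).
n_e·A·C_max = 0.42 × 235 × 0.116 = 11.45 kg/m.
D = 208²/(4π × 69.6 × 11.45²) = 0.377 m²/day.

0.377 m²/day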